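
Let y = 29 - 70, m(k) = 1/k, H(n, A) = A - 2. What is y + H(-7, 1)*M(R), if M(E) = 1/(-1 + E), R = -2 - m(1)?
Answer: -163/4 ≈ -40.750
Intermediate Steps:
H(n, A) = -2 + A
y = -41
R = -3 (R = -2 - 1/1 = -2 - 1*1 = -2 - 1 = -3)
y + H(-7, 1)*M(R) = -41 + (-2 + 1)/(-1 - 3) = -41 - 1/(-4) = -41 - 1*(-¼) = -41 + ¼ = -163/4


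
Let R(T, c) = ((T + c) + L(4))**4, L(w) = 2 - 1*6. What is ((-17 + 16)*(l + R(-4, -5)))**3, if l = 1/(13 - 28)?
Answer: -78630486671421944/3375 ≈ -2.3298e+13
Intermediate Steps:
L(w) = -4 (L(w) = 2 - 6 = -4)
R(T, c) = (-4 + T + c)**4 (R(T, c) = ((T + c) - 4)**4 = (-4 + T + c)**4)
l = -1/15 (l = 1/(-15) = -1/15 ≈ -0.066667)
((-17 + 16)*(l + R(-4, -5)))**3 = ((-17 + 16)*(-1/15 + (-4 - 4 - 5)**4))**3 = (-(-1/15 + (-13)**4))**3 = (-(-1/15 + 28561))**3 = (-1*428414/15)**3 = (-428414/15)**3 = -78630486671421944/3375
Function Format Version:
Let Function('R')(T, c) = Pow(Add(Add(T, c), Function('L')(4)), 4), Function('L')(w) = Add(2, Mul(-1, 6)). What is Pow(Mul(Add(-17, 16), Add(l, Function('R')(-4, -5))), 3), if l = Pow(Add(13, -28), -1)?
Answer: Rational(-78630486671421944, 3375) ≈ -2.3298e+13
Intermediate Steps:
Function('L')(w) = -4 (Function('L')(w) = Add(2, -6) = -4)
Function('R')(T, c) = Pow(Add(-4, T, c), 4) (Function('R')(T, c) = Pow(Add(Add(T, c), -4), 4) = Pow(Add(-4, T, c), 4))
l = Rational(-1, 15) (l = Pow(-15, -1) = Rational(-1, 15) ≈ -0.066667)
Pow(Mul(Add(-17, 16), Add(l, Function('R')(-4, -5))), 3) = Pow(Mul(Add(-17, 16), Add(Rational(-1, 15), Pow(Add(-4, -4, -5), 4))), 3) = Pow(Mul(-1, Add(Rational(-1, 15), Pow(-13, 4))), 3) = Pow(Mul(-1, Add(Rational(-1, 15), 28561)), 3) = Pow(Mul(-1, Rational(428414, 15)), 3) = Pow(Rational(-428414, 15), 3) = Rational(-78630486671421944, 3375)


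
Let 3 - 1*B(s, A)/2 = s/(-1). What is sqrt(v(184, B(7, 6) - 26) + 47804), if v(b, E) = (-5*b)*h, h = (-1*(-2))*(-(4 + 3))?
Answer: 2*sqrt(15171) ≈ 246.34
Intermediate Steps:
B(s, A) = 6 + 2*s (B(s, A) = 6 - 2*s/(-1) = 6 - 2*s*(-1) = 6 - (-2)*s = 6 + 2*s)
h = -14 (h = 2*(-1*7) = 2*(-7) = -14)
v(b, E) = 70*b (v(b, E) = -5*b*(-14) = 70*b)
sqrt(v(184, B(7, 6) - 26) + 47804) = sqrt(70*184 + 47804) = sqrt(12880 + 47804) = sqrt(60684) = 2*sqrt(15171)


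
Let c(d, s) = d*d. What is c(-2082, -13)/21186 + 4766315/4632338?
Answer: 1121160325239/5452261826 ≈ 205.63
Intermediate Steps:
c(d, s) = d²
c(-2082, -13)/21186 + 4766315/4632338 = (-2082)²/21186 + 4766315/4632338 = 4334724*(1/21186) + 4766315*(1/4632338) = 240818/1177 + 4766315/4632338 = 1121160325239/5452261826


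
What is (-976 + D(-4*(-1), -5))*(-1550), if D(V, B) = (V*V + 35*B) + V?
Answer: 1753050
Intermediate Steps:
D(V, B) = V + V² + 35*B (D(V, B) = (V² + 35*B) + V = V + V² + 35*B)
(-976 + D(-4*(-1), -5))*(-1550) = (-976 + (-4*(-1) + (-4*(-1))² + 35*(-5)))*(-1550) = (-976 + (4 + 4² - 175))*(-1550) = (-976 + (4 + 16 - 175))*(-1550) = (-976 - 155)*(-1550) = -1131*(-1550) = 1753050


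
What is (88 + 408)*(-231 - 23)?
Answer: -125984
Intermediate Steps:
(88 + 408)*(-231 - 23) = 496*(-254) = -125984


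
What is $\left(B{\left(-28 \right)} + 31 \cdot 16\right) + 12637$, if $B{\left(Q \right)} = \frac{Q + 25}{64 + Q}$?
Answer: $\frac{157595}{12} \approx 13133.0$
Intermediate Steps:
$B{\left(Q \right)} = \frac{25 + Q}{64 + Q}$
$\left(B{\left(-28 \right)} + 31 \cdot 16\right) + 12637 = \left(\frac{25 - 28}{64 - 28} + 31 \cdot 16\right) + 12637 = \left(\frac{1}{36} \left(-3\right) + 496\right) + 12637 = \left(- \frac{1}{12} + 496\right) + 12637 = \frac{5951}{12} + 12637 = \frac{157595}{12}$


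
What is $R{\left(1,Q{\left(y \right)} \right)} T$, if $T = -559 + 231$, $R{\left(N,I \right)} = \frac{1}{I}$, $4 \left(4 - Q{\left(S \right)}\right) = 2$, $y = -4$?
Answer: $- \frac{656}{7} \approx -93.714$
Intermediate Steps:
$Q{\left(S \right)} = \frac{7}{2}$ ($Q{\left(S \right)} = 4 - \frac{1}{2} = \frac{7}{2}$)
$T = -328$
$R{\left(1,Q{\left(y \right)} \right)} T = \frac{1}{\frac{7}{2}} \left(-328\right) = \frac{2}{7} \left(-328\right) = - \frac{656}{7}$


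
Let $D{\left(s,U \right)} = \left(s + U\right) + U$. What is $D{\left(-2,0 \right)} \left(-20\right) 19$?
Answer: $760$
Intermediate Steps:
$D{\left(s,U \right)} = s + 2 U$ ($D{\left(s,U \right)} = \left(U + s\right) + U = s + 2 U$)
$D{\left(-2,0 \right)} \left(-20\right) 19 = \left(-2 + 2 \cdot 0\right) \left(-20\right) 19 = \left(-2 + 0\right) \left(-20\right) 19 = \left(-2\right) \left(-20\right) 19 = 40 \cdot 19 = 760$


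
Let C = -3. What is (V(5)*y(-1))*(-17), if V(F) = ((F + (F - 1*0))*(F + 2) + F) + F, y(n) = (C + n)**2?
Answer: -21760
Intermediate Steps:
y(n) = (-3 + n)**2
V(F) = 2*F + 2*F*(2 + F) (V(F) = ((F + (F + 0))*(2 + F) + F) + F = ((F + F)*(2 + F) + F) + F = ((2*F)*(2 + F) + F) + F = (2*F*(2 + F) + F) + F = (F + 2*F*(2 + F)) + F = 2*F + 2*F*(2 + F))
(V(5)*y(-1))*(-17) = ((2*5*(3 + 5))*(-3 - 1)**2)*(-17) = ((2*5*8)*(-4)**2)*(-17) = (80*16)*(-17) = 1280*(-17) = -21760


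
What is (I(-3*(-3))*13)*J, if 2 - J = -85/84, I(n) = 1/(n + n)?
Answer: 3289/1512 ≈ 2.1753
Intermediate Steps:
I(n) = 1/(2*n)
J = 253/84 (J = 2 - (-85)/84 = 2 - 1*(-85/84) = 2 + 85/84 = 253/84 ≈ 3.0119)
(I(-3*(-3))*13)*J = ((1/(2*((-3*(-3)))))*13)*(253/84) = (((½)/9)*13)*(253/84) = (((½)*(⅑))*13)*(253/84) = ((1/18)*13)*(253/84) = (13/18)*(253/84) = 3289/1512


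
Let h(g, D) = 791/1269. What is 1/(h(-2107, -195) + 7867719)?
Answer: 1269/9984136202 ≈ 1.2710e-7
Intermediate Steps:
h(g, D) = 791/1269 (h(g, D) = 791*(1/1269) = 791/1269)
1/(h(-2107, -195) + 7867719) = 1/(791/1269 + 7867719) = 1/(9984136202/1269) = 1269/9984136202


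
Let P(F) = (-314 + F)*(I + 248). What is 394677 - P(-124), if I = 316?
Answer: 641709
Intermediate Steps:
P(F) = -177096 + 564*F (P(F) = (-314 + F)*(316 + 248) = (-314 + F)*564 = -177096 + 564*F)
394677 - P(-124) = 394677 - (-177096 + 564*(-124)) = 394677 - (-177096 - 69936) = 394677 - 1*(-247032) = 394677 + 247032 = 641709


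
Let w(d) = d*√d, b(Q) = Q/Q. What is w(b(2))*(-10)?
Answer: -10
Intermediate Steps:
b(Q) = 1
w(d) = d^(3/2)
w(b(2))*(-10) = 1^(3/2)*(-10) = 1*(-10) = -10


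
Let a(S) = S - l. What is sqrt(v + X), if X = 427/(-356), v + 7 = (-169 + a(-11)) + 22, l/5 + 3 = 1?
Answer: I*sqrt(4949023)/178 ≈ 12.498*I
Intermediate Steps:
l = -10 (l = -15 + 5*1 = -15 + 5 = -10)
a(S) = 10 + S (a(S) = S - 1*(-10) = S + 10 = 10 + S)
v = -155 (v = -7 + ((-169 + (10 - 11)) + 22) = -7 + ((-169 - 1) + 22) = -7 + (-170 + 22) = -7 - 148 = -155)
X = -427/356 (X = 427*(-1/356) = -427/356 ≈ -1.1994)
sqrt(v + X) = sqrt(-155 - 427/356) = sqrt(-55607/356) = I*sqrt(4949023)/178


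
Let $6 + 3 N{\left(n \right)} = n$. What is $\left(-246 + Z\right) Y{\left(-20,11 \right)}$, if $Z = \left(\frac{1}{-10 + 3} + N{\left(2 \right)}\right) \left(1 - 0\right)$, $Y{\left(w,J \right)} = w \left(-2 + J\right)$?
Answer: $\frac{311820}{7} \approx 44546.0$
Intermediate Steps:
$N{\left(n \right)} = -2 + \frac{n}{3}$
$Z = - \frac{31}{21}$ ($Z = \left(\frac{1}{-10 + 3} + \left(-2 + \frac{1}{3} \cdot 2\right)\right) \left(1 - 0\right) = \left(\frac{1}{-7} + \left(-2 + \frac{2}{3}\right)\right) \left(1 + 0\right) = \left(- \frac{1}{7} - \frac{4}{3}\right) 1 = \left(- \frac{31}{21}\right) 1 = - \frac{31}{21} \approx -1.4762$)
$\left(-246 + Z\right) Y{\left(-20,11 \right)} = \left(-246 - \frac{31}{21}\right) \left(- 20 \left(-2 + 11\right)\right) = - \frac{5197 \left(\left(-20\right) 9\right)}{21} = \left(- \frac{5197}{21}\right) \left(-180\right) = \frac{311820}{7}$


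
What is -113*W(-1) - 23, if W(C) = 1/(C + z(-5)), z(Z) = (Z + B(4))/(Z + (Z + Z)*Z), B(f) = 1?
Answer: 3958/49 ≈ 80.776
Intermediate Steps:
z(Z) = (1 + Z)/(Z + 2*Z**2) (z(Z) = (Z + 1)/(Z + (Z + Z)*Z) = (1 + Z)/(Z + (2*Z)*Z) = (1 + Z)/(Z + 2*Z**2))
W(C) = 1/(-4/45 + C) (W(C) = 1/(C + (1 - 5)/((-5)*(1 + 2*(-5)))) = 1/(C - 1/5*(-4)/(1 - 10)) = 1/(C - 1/5*(-4)/(-9)) = 1/(C - 1/5*(-1/9)*(-4)) = 1/(C - 4/45) = 1/(-4/45 + C))
-113*W(-1) - 23 = -5085/(-4 + 45*(-1)) - 23 = -5085/(-4 - 45) - 23 = -5085/(-49) - 23 = -5085*(-1)/49 - 23 = -113*(-45/49) - 23 = 5085/49 - 23 = 3958/49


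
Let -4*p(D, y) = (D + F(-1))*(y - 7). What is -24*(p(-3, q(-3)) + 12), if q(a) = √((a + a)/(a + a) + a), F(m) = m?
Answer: -120 - 24*I*√2 ≈ -120.0 - 33.941*I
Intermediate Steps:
q(a) = √(1 + a) (q(a) = √((2*a)/((2*a)) + a) = √((2*a)*(1/(2*a)) + a) = √(1 + a))
p(D, y) = -(-1 + D)*(-7 + y)/4 (p(D, y) = -(D - 1)*(y - 7)/4 = -(-1 + D)*(-7 + y)/4)
-24*(p(-3, q(-3)) + 12) = -24*((-7/4 + √(1 - 3)/4 + (7/4)*(-3) - ¼*(-3)*√(1 - 3)) + 12) = -24*((-7/4 + √(-2)/4 - 21/4 - ¼*(-3)*√(-2)) + 12) = -24*((-7/4 + (I*√2)/4 - 21/4 - ¼*(-3)*I*√2) + 12) = -24*((-7/4 + I*√2/4 - 21/4 + 3*I*√2/4) + 12) = -24*((-7 + I*√2) + 12) = -24*(5 + I*√2) = -120 - 24*I*√2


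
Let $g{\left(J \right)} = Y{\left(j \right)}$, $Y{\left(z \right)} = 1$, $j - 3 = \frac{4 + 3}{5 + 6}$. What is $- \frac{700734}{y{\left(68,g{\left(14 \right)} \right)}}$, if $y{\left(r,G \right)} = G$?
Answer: $-700734$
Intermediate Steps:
$j = \frac{40}{11}$ ($j = 3 + \frac{4 + 3}{5 + 6} = 3 + \frac{7}{11} = \frac{40}{11} \approx 3.6364$)
$g{\left(J \right)} = 1$
$- \frac{700734}{y{\left(68,g{\left(14 \right)} \right)}} = - \frac{700734}{1} = \left(-700734\right) 1 = -700734$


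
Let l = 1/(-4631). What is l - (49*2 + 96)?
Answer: -898415/4631 ≈ -194.00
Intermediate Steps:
l = -1/4631 ≈ -0.00021594
l - (49*2 + 96) = -1/4631 - (49*2 + 96) = -1/4631 - (98 + 96) = -1/4631 - 1*194 = -1/4631 - 194 = -898415/4631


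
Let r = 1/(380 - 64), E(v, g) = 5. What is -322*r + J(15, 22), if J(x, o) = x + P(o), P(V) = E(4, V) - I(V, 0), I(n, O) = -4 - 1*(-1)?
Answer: 3473/158 ≈ 21.981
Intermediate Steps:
I(n, O) = -3 (I(n, O) = -4 + 1 = -3)
P(V) = 8 (P(V) = 5 - 1*(-3) = 5 + 3 = 8)
J(x, o) = 8 + x (J(x, o) = x + 8 = 8 + x)
r = 1/316 ≈ 0.0031646
-322*r + J(15, 22) = -322*1/316 + (8 + 15) = -161/158 + 23 = 3473/158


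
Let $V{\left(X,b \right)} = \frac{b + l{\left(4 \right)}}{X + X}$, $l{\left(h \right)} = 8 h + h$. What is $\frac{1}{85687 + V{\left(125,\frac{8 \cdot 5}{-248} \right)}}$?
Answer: $\frac{7750}{664075361} \approx 1.167 \cdot 10^{-5}$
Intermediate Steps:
$l{\left(h \right)} = 9 h$
$V{\left(X,b \right)} = \frac{36 + b}{2 X}$ ($V{\left(X,b \right)} = \frac{b + 9 \cdot 4}{X + X} = \frac{b + 36}{2 X} = \left(36 + b\right) \frac{1}{2 X} = \frac{36 + b}{2 X}$)
$\frac{1}{85687 + V{\left(125,\frac{8 \cdot 5}{-248} \right)}} = \frac{1}{85687 + \frac{36 + \frac{8 \cdot 5}{-248}}{2 \cdot 125}} = \frac{1}{85687 + \frac{1}{2} \cdot \frac{1}{125} \left(36 + 40 \left(- \frac{1}{248}\right)\right)} = \frac{1}{85687 + \frac{1}{2} \cdot \frac{1}{125} \left(36 - \frac{5}{31}\right)} = \frac{1}{85687 + \frac{1}{2} \cdot \frac{1}{125} \cdot \frac{1111}{31}} = \frac{1}{85687 + \frac{1111}{7750}} = \frac{1}{\frac{664075361}{7750}} = \frac{7750}{664075361}$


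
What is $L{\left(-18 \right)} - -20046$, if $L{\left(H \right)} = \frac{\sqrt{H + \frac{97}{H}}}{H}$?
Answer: $20046 - \frac{i \sqrt{842}}{108} \approx 20046.0 - 0.26868 i$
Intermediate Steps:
$L{\left(H \right)} = \frac{\sqrt{H + \frac{97}{H}}}{H}$
$L{\left(-18 \right)} - -20046 = \frac{\sqrt{-18 + \frac{97}{-18}}}{-18} - -20046 = - \frac{\sqrt{-18 + 97 \left(- \frac{1}{18}\right)}}{18} + 20046 = - \frac{\sqrt{-18 - \frac{97}{18}}}{18} + 20046 = - \frac{\sqrt{- \frac{421}{18}}}{18} + 20046 = - \frac{\frac{1}{6} i \sqrt{842}}{18} + 20046 = - \frac{i \sqrt{842}}{108} + 20046 = 20046 - \frac{i \sqrt{842}}{108}$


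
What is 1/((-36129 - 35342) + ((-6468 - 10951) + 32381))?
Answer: -1/56509 ≈ -1.7696e-5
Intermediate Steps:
1/((-36129 - 35342) + ((-6468 - 10951) + 32381)) = 1/(-71471 + (-17419 + 32381)) = 1/(-71471 + 14962) = 1/(-56509) = -1/56509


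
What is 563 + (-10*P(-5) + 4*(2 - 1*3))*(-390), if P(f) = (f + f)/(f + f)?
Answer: 6023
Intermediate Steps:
P(f) = 1 (P(f) = (2*f)/((2*f)) = (2*f)*(1/(2*f)) = 1)
563 + (-10*P(-5) + 4*(2 - 1*3))*(-390) = 563 + (-10*1 + 4*(2 - 1*3))*(-390) = 563 + (-10 + 4*(2 - 3))*(-390) = 563 + (-10 + 4*(-1))*(-390) = 563 + (-10 - 4)*(-390) = 563 - 14*(-390) = 563 + 5460 = 6023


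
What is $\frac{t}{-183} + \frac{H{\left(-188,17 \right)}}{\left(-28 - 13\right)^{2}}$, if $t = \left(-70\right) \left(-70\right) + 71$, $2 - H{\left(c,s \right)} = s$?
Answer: $- \frac{2786332}{102541} \approx -27.173$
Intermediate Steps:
$H{\left(c,s \right)} = 2 - s$
$t = 4971$ ($t = 4900 + 71 = 4971$)
$\frac{t}{-183} + \frac{H{\left(-188,17 \right)}}{\left(-28 - 13\right)^{2}} = \frac{4971}{-183} + \frac{2 - 17}{\left(-28 - 13\right)^{2}} = 4971 \left(- \frac{1}{183}\right) + \frac{2 - 17}{\left(-41\right)^{2}} = - \frac{1657}{61} - \frac{15}{1681} = - \frac{2786332}{102541}$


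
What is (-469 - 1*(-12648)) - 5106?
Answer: 7073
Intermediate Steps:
(-469 - 1*(-12648)) - 5106 = (-469 + 12648) - 5106 = 12179 - 5106 = 7073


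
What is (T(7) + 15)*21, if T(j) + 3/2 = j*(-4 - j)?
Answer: -2667/2 ≈ -1333.5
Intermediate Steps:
T(j) = -3/2 + j*(-4 - j)
(T(7) + 15)*21 = ((-3/2 - 1*7**2 - 4*7) + 15)*21 = ((-3/2 - 1*49 - 28) + 15)*21 = ((-3/2 - 49 - 28) + 15)*21 = (-157/2 + 15)*21 = -127/2*21 = -2667/2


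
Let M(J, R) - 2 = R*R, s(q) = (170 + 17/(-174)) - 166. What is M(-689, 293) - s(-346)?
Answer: 14937395/174 ≈ 85847.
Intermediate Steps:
s(q) = 679/174 (s(q) = (170 + 17*(-1/174)) - 166 = (170 - 17/174) - 166 = 29563/174 - 166 = 679/174)
M(J, R) = 2 + R² (M(J, R) = 2 + R*R = 2 + R²)
M(-689, 293) - s(-346) = (2 + 293²) - 1*679/174 = (2 + 85849) - 679/174 = 85851 - 679/174 = 14937395/174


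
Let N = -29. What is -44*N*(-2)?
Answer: -2552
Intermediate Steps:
-44*N*(-2) = -44*(-29)*(-2) = 1276*(-2) = -2552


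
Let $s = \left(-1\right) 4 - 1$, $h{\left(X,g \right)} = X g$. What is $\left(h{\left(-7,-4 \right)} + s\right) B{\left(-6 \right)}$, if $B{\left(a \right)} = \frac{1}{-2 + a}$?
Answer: $- \frac{23}{8} \approx -2.875$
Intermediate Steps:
$s = -5$ ($s = -4 - 1 = -5$)
$\left(h{\left(-7,-4 \right)} + s\right) B{\left(-6 \right)} = \frac{\left(-7\right) \left(-4\right) - 5}{-2 - 6} = \frac{28 - 5}{-8} = 23 \left(- \frac{1}{8}\right) = - \frac{23}{8}$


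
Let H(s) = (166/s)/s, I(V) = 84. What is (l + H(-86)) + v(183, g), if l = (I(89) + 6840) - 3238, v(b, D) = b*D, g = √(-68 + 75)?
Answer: 13630911/3698 + 183*√7 ≈ 4170.2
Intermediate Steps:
g = √7 ≈ 2.6458
v(b, D) = D*b
H(s) = 166/s²
l = 3686 (l = (84 + 6840) - 3238 = 6924 - 3238 = 3686)
(l + H(-86)) + v(183, g) = (3686 + 166/(-86)²) + √7*183 = (3686 + 166*(1/7396)) + 183*√7 = (3686 + 83/3698) + 183*√7 = 13630911/3698 + 183*√7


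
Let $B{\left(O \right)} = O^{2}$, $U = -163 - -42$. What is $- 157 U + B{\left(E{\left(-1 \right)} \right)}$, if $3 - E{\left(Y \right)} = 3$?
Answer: $18997$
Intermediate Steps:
$U = -121$ ($U = -163 + 42 = -121$)
$E{\left(Y \right)} = 0$ ($E{\left(Y \right)} = 3 - 3 = 0$)
$- 157 U + B{\left(E{\left(-1 \right)} \right)} = \left(-157\right) \left(-121\right) + 0^{2} = 18997 + 0 = 18997$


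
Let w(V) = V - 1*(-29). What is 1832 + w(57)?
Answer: 1918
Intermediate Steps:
w(V) = 29 + V (w(V) = V + 29 = 29 + V)
1832 + w(57) = 1832 + (29 + 57) = 1832 + 86 = 1918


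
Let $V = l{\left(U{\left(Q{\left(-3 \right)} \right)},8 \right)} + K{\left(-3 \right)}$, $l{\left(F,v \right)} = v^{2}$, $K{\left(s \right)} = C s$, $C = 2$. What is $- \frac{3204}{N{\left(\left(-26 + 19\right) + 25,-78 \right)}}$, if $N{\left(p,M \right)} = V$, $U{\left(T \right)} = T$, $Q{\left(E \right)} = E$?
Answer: $- \frac{1602}{29} \approx -55.241$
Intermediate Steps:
$K{\left(s \right)} = 2 s$
$V = 58$ ($V = 8^{2} + 2 \left(-3\right) = 64 - 6 = 58$)
$N{\left(p,M \right)} = 58$
$- \frac{3204}{N{\left(\left(-26 + 19\right) + 25,-78 \right)}} = - \frac{3204}{58} = \left(-3204\right) \frac{1}{58} = - \frac{1602}{29}$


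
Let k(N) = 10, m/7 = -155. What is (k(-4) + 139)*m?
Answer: -161665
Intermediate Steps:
m = -1085 (m = 7*(-155) = -1085)
(k(-4) + 139)*m = (10 + 139)*(-1085) = 149*(-1085) = -161665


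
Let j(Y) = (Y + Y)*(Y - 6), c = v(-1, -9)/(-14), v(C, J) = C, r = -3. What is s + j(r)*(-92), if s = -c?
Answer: -69553/14 ≈ -4968.1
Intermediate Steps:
c = 1/14 (c = -1/(-14) = -1*(-1/14) = 1/14 ≈ 0.071429)
j(Y) = 2*Y*(-6 + Y) (j(Y) = (2*Y)*(-6 + Y) = 2*Y*(-6 + Y))
s = -1/14 (s = -1*1/14 = -1/14 ≈ -0.071429)
s + j(r)*(-92) = -1/14 + (2*(-3)*(-6 - 3))*(-92) = -1/14 + (2*(-3)*(-9))*(-92) = -1/14 + 54*(-92) = -1/14 - 4968 = -69553/14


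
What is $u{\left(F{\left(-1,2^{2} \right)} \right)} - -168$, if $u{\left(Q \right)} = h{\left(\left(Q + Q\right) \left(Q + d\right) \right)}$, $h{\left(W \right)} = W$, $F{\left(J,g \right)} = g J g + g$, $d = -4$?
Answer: $552$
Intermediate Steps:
$F{\left(J,g \right)} = g + J g^{2}$ ($F{\left(J,g \right)} = J g g + g = J g^{2} + g = g + J g^{2}$)
$u{\left(Q \right)} = 2 Q \left(-4 + Q\right)$ ($u{\left(Q \right)} = \left(Q + Q\right) \left(Q - 4\right) = 2 Q \left(-4 + Q\right)$)
$u{\left(F{\left(-1,2^{2} \right)} \right)} - -168 = 2 \cdot 2^{2} \left(1 - 2^{2}\right) \left(-4 + 2^{2} \left(1 - 2^{2}\right)\right) - -168 = 2 \cdot 4 \left(1 - 4\right) \left(-4 + 4 \left(1 - 4\right)\right) + 168 = 2 \cdot 4 \left(-3\right) \left(-4 + 4 \left(-3\right)\right) + 168 = 2 \left(-12\right) \left(-4 - 12\right) + 168 = 2 \left(-12\right) \left(-16\right) + 168 = 384 + 168 = 552$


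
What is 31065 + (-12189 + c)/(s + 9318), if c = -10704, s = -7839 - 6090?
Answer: 47754536/1537 ≈ 31070.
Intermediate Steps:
s = -13929
31065 + (-12189 + c)/(s + 9318) = 31065 + (-12189 - 10704)/(-13929 + 9318) = 31065 - 22893/(-4611) = 31065 - 22893*(-1/4611) = 31065 + 7631/1537 = 47754536/1537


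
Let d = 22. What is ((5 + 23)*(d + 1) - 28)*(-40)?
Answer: -24640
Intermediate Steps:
((5 + 23)*(d + 1) - 28)*(-40) = ((5 + 23)*(22 + 1) - 28)*(-40) = (28*23 - 28)*(-40) = (644 - 28)*(-40) = 616*(-40) = -24640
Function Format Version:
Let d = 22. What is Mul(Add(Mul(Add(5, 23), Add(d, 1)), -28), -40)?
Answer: -24640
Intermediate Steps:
Mul(Add(Mul(Add(5, 23), Add(d, 1)), -28), -40) = Mul(Add(Mul(Add(5, 23), Add(22, 1)), -28), -40) = Mul(Add(Mul(28, 23), -28), -40) = Mul(Add(644, -28), -40) = Mul(616, -40) = -24640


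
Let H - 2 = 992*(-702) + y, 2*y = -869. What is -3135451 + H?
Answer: -7664535/2 ≈ -3.8323e+6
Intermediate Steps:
y = -869/2 (y = (1/2)*(-869) = -869/2 ≈ -434.50)
H = -1393633/2 (H = 2 + (992*(-702) - 869/2) = 2 + (-696384 - 869/2) = 2 - 1393637/2 = -1393633/2 ≈ -6.9682e+5)
-3135451 + H = -3135451 - 1393633/2 = -7664535/2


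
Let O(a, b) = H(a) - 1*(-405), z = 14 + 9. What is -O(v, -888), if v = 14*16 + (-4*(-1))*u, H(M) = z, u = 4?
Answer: -428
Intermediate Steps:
z = 23
H(M) = 23
v = 240 (v = 14*16 - 4*(-1)*4 = 224 + 4*4 = 224 + 16 = 240)
O(a, b) = 428 (O(a, b) = 23 - 1*(-405) = 23 + 405 = 428)
-O(v, -888) = -1*428 = -428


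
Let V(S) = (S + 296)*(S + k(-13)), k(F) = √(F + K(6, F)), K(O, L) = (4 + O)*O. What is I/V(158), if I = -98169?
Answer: -7755351/5656159 + 98169*√47/11312318 ≈ -1.3116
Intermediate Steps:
K(O, L) = O*(4 + O)
k(F) = √(60 + F) (k(F) = √(F + 6*(4 + 6)) = √(F + 6*10) = √(F + 60) = √(60 + F))
V(S) = (296 + S)*(S + √47) (V(S) = (S + 296)*(S + √(60 - 13)) = (296 + S)*(S + √47))
I/V(158) = -98169/(158² + 296*158 + 296*√47 + 158*√47) = -98169/(24964 + 46768 + 296*√47 + 158*√47) = -98169/(71732 + 454*√47)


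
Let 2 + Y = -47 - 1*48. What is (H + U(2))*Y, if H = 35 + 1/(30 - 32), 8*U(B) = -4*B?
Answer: -6499/2 ≈ -3249.5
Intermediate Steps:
U(B) = -B/2 (U(B) = (-4*B)/8 = -B/2)
Y = -97 (Y = -2 + (-47 - 1*48) = -2 + (-47 - 48) = -2 - 95 = -97)
H = 69/2 (H = 35 + 1/(-2) = 35 - ½ = 69/2 ≈ 34.500)
(H + U(2))*Y = (69/2 - ½*2)*(-97) = (69/2 - 1)*(-97) = (67/2)*(-97) = -6499/2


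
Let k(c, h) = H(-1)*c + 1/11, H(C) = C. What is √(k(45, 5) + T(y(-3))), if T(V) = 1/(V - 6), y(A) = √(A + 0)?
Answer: √(-494/11 + 1/(-6 + I*√3)) ≈ 0.00331 - 6.7129*I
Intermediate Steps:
y(A) = √A
T(V) = 1/(-6 + V)
k(c, h) = 1/11 - c (k(c, h) = -c + 1/11 = 1/11 - c)
√(k(45, 5) + T(y(-3))) = √((1/11 - 1*45) + 1/(-6 + √(-3))) = √((1/11 - 45) + 1/(-6 + I*√3)) = √(-494/11 + 1/(-6 + I*√3))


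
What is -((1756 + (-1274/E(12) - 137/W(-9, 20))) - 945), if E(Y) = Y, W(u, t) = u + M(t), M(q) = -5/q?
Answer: -159761/222 ≈ -719.64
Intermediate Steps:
W(u, t) = u - 5/t
-((1756 + (-1274/E(12) - 137/W(-9, 20))) - 945) = -((1756 + (-1274/12 - 137/(-9 - 5/20))) - 945) = -((1756 + (-1274*1/12 - 137/(-9 - 5*1/20))) - 945) = -((1756 + (-637/6 - 137/(-9 - 1/4))) - 945) = -((1756 + (-637/6 - 137/(-37/4))) - 945) = -((1756 + (-637/6 - 137*(-4/37))) - 945) = -((1756 + (-637/6 + 548/37)) - 945) = -((1756 - 20281/222) - 945) = -(369551/222 - 945) = -1*159761/222 = -159761/222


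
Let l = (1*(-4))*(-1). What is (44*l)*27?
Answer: 4752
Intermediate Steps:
l = 4 (l = -4*(-1) = 4)
(44*l)*27 = (44*4)*27 = 176*27 = 4752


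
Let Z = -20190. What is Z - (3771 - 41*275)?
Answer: -12686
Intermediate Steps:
Z - (3771 - 41*275) = -20190 - (3771 - 41*275) = -20190 - (3771 - 1*11275) = -20190 - (3771 - 11275) = -20190 - 1*(-7504) = -20190 + 7504 = -12686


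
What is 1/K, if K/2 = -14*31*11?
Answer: -1/9548 ≈ -0.00010473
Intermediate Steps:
K = -9548 (K = 2*(-14*31*11) = 2*(-434*11) = 2*(-4774) = -9548)
1/K = 1/(-9548) = -1/9548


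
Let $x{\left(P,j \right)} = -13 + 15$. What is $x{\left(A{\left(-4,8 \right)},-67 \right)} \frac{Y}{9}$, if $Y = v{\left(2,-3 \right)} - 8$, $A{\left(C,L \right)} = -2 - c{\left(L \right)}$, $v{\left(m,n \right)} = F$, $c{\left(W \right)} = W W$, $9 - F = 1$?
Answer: $0$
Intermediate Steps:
$F = 8$ ($F = 9 - 1 = 8$)
$c{\left(W \right)} = W^{2}$
$v{\left(m,n \right)} = 8$
$A{\left(C,L \right)} = -2 - L^{2}$
$x{\left(P,j \right)} = 2$
$Y = 0$ ($Y = 8 - 8 = 0$)
$x{\left(A{\left(-4,8 \right)},-67 \right)} \frac{Y}{9} = 2 \cdot \frac{0}{9} = 2 \cdot 0 \cdot \frac{1}{9} = 2 \cdot 0 = 0$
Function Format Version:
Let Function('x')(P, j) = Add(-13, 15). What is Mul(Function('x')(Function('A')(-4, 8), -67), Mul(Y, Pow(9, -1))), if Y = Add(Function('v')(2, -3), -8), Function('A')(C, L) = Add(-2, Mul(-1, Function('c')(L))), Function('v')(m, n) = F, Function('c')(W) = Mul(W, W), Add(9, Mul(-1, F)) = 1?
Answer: 0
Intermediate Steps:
F = 8 (F = Add(9, Mul(-1, 1)) = Add(9, -1) = 8)
Function('c')(W) = Pow(W, 2)
Function('v')(m, n) = 8
Function('A')(C, L) = Add(-2, Mul(-1, Pow(L, 2)))
Function('x')(P, j) = 2
Y = 0 (Y = Add(8, -8) = 0)
Mul(Function('x')(Function('A')(-4, 8), -67), Mul(Y, Pow(9, -1))) = Mul(2, Mul(0, Pow(9, -1))) = Mul(2, Mul(0, Rational(1, 9))) = Mul(2, 0) = 0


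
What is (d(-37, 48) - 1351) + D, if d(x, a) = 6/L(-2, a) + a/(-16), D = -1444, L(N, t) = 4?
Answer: -5593/2 ≈ -2796.5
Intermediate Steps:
d(x, a) = 3/2 - a/16 (d(x, a) = 6/4 + a/(-16) = 6*(¼) + a*(-1/16) = 3/2 - a/16)
(d(-37, 48) - 1351) + D = ((3/2 - 1/16*48) - 1351) - 1444 = ((3/2 - 3) - 1351) - 1444 = (-3/2 - 1351) - 1444 = -2705/2 - 1444 = -5593/2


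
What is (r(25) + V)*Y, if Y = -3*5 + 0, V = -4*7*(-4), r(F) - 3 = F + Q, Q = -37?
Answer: -1545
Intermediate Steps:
r(F) = -34 + F (r(F) = 3 + (F - 37) = 3 + (-37 + F) = -34 + F)
V = 112 (V = -28*(-4) = 112)
Y = -15 (Y = -15 + 0 = -15)
(r(25) + V)*Y = ((-34 + 25) + 112)*(-15) = (-9 + 112)*(-15) = 103*(-15) = -1545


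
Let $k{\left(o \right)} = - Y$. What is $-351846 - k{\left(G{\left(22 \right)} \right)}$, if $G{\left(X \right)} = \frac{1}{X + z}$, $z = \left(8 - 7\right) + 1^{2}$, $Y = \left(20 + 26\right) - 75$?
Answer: $-351875$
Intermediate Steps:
$Y = -29$ ($Y = 46 - 75 = -29$)
$z = 2$ ($z = 1 + 1 = 2$)
$G{\left(X \right)} = \frac{1}{2 + X}$ ($G{\left(X \right)} = \frac{1}{X + 2} = \frac{1}{2 + X}$)
$k{\left(o \right)} = 29$ ($k{\left(o \right)} = \left(-1\right) \left(-29\right) = 29$)
$-351846 - k{\left(G{\left(22 \right)} \right)} = -351846 - 29 = -351875$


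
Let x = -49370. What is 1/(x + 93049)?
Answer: 1/43679 ≈ 2.2894e-5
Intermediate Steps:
1/(x + 93049) = 1/(-49370 + 93049) = 1/43679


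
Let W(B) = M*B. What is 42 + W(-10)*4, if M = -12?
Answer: 522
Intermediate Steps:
W(B) = -12*B
42 + W(-10)*4 = 42 - 12*(-10)*4 = 42 + 120*4 = 42 + 480 = 522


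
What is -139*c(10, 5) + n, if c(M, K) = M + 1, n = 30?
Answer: -1499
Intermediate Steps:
c(M, K) = 1 + M
-139*c(10, 5) + n = -139*(1 + 10) + 30 = -139*11 + 30 = -1529 + 30 = -1499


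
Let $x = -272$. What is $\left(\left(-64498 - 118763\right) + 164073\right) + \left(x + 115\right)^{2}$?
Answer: $5461$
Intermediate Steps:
$\left(\left(-64498 - 118763\right) + 164073\right) + \left(x + 115\right)^{2} = \left(\left(-64498 - 118763\right) + 164073\right) + \left(-272 + 115\right)^{2} = \left(\left(-64498 - 118763\right) + 164073\right) + \left(-157\right)^{2} = \left(-183261 + 164073\right) + 24649 = -19188 + 24649 = 5461$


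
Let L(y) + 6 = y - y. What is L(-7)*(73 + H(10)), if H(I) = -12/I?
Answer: -2154/5 ≈ -430.80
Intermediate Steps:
L(y) = -6 (L(y) = -6 + (y - y) = -6 + 0 = -6)
L(-7)*(73 + H(10)) = -6*(73 - 12/10) = -6*(73 - 12*⅒) = -6*(73 - 6/5) = -6*359/5 = -2154/5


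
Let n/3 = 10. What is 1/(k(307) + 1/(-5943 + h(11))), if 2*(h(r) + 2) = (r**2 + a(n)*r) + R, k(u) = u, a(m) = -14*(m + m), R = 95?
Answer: 10457/3210298 ≈ 0.0032573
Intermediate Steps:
n = 30 (n = 3*10 = 30)
a(m) = -28*m
h(r) = 91/2 + r**2/2 - 420*r (h(r) = -2 + ((r**2 + (-28*30)*r) + 95)/2 = -2 + ((r**2 - 840*r) + 95)/2 = -2 + (95 + r**2 - 840*r)/2 = -2 + (95/2 + r**2/2 - 420*r) = 91/2 + r**2/2 - 420*r)
1/(k(307) + 1/(-5943 + h(11))) = 1/(307 + 1/(-5943 + (91/2 + (1/2)*11**2 - 420*11))) = 1/(307 + 1/(-5943 + (91/2 + (1/2)*121 - 4620))) = 1/(307 + 1/(-5943 + (91/2 + 121/2 - 4620))) = 1/(307 + 1/(-5943 - 4514)) = 1/(307 + 1/(-10457)) = 1/(307 - 1/10457) = 1/(3210298/10457) = 10457/3210298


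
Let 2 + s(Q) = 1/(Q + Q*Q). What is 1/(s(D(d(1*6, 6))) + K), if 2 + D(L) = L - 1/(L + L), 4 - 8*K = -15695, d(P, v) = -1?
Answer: 120/235277 ≈ 0.00051004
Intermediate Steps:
K = 15699/8 (K = ½ - ⅛*(-15695) = ½ + 15695/8 = 15699/8 ≈ 1962.4)
D(L) = -2 + L - 1/(2*L) (D(L) = -2 + (L - 1/(L + L)) = -2 + (L - 1/(2*L)) = -2 + L - 1/(2*L))
s(Q) = -2 + 1/(Q + Q²) (s(Q) = -2 + 1/(Q + Q*Q) = -2 + 1/(Q + Q²))
1/(s(D(d(1*6, 6))) + K) = 1/((1 - 2*(-2 - 1 - ½/(-1)) - 2*(-2 - 1 - ½/(-1))²)/((-2 - 1 - ½/(-1))*(1 + (-2 - 1 - ½/(-1)))) + 15699/8) = 1/((1 - 2*(-2 - 1 - ½*(-1)) - 2*(-2 - 1 - ½*(-1))²)/((-2 - 1 - ½*(-1))*(1 + (-2 - 1 - ½*(-1)))) + 15699/8) = 1/((1 - 2*(-2 - 1 + ½) - 2*(-2 - 1 + ½)²)/((-2 - 1 + ½)*(1 + (-2 - 1 + ½))) + 15699/8) = 1/((1 - 2*(-5/2) - 2*(-5/2)²)/((-5/2)*(1 - 5/2)) + 15699/8) = 1/(-2*(1 + 5 - 2*25/4)/(5*(-3/2)) + 15699/8) = 1/(-⅖*(-⅔)*(1 + 5 - 25/2) + 15699/8) = 1/(-⅖*(-⅔)*(-13/2) + 15699/8) = 1/(-26/15 + 15699/8) = 1/(235277/120) = 120/235277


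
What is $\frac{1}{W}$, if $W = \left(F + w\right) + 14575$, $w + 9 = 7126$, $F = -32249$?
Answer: $- \frac{1}{10557} \approx -9.4724 \cdot 10^{-5}$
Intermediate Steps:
$w = 7117$ ($w = -9 + 7126 = 7117$)
$W = -10557$ ($W = \left(-32249 + 7117\right) + 14575 = -25132 + 14575 = -10557$)
$\frac{1}{W} = \frac{1}{-10557} = - \frac{1}{10557}$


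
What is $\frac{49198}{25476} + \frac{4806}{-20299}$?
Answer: $\frac{438116273}{258568662} \approx 1.6944$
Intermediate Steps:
$\frac{49198}{25476} + \frac{4806}{-20299} = 49198 \cdot \frac{1}{25476} + 4806 \left(- \frac{1}{20299}\right) = \frac{24599}{12738} - \frac{4806}{20299} = \frac{438116273}{258568662}$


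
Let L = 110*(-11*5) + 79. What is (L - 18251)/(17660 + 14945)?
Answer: -24222/32605 ≈ -0.74289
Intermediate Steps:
L = -5971 (L = 110*(-55) + 79 = -6050 + 79 = -5971)
(L - 18251)/(17660 + 14945) = (-5971 - 18251)/(17660 + 14945) = -24222/32605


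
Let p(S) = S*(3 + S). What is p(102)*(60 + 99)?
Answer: 1702890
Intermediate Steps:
p(102)*(60 + 99) = (102*(3 + 102))*(60 + 99) = (102*105)*159 = 10710*159 = 1702890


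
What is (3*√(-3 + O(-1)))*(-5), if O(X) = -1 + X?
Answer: -15*I*√5 ≈ -33.541*I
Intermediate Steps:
(3*√(-3 + O(-1)))*(-5) = (3*√(-3 + (-1 - 1)))*(-5) = (3*√(-3 - 2))*(-5) = (3*√(-5))*(-5) = (3*(I*√5))*(-5) = (3*I*√5)*(-5) = -15*I*√5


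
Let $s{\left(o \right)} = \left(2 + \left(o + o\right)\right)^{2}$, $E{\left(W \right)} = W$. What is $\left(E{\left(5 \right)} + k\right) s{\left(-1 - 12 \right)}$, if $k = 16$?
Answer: $12096$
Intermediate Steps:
$s{\left(o \right)} = \left(2 + 2 o\right)^{2}$
$\left(E{\left(5 \right)} + k\right) s{\left(-1 - 12 \right)} = \left(5 + 16\right) 4 \left(1 - 13\right)^{2} = 21 \cdot 4 \left(1 - 13\right)^{2} = 21 \cdot 4 \left(-12\right)^{2} = 21 \cdot 4 \cdot 144 = 21 \cdot 576 = 12096$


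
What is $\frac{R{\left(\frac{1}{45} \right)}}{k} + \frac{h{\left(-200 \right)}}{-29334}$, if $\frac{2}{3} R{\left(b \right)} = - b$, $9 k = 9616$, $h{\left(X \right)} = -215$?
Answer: $\frac{10293199}{1410378720} \approx 0.0072982$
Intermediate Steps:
$k = \frac{9616}{9}$ ($k = \frac{1}{9} \cdot 9616 = \frac{9616}{9} \approx 1068.4$)
$R{\left(b \right)} = - \frac{3 b}{2}$ ($R{\left(b \right)} = \frac{3 \left(- b\right)}{2} = - \frac{3 b}{2}$)
$\frac{R{\left(\frac{1}{45} \right)}}{k} + \frac{h{\left(-200 \right)}}{-29334} = \frac{\left(- \frac{3}{2}\right) \frac{1}{45}}{\frac{9616}{9}} - \frac{215}{-29334} = \left(- \frac{3}{2}\right) \frac{1}{45} \cdot \frac{9}{9616} - - \frac{215}{29334} = \left(- \frac{1}{30}\right) \frac{9}{9616} + \frac{215}{29334} = - \frac{3}{96160} + \frac{215}{29334} = \frac{10293199}{1410378720}$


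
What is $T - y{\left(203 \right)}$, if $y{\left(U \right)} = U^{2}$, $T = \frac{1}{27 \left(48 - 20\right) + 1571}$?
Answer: $- \frac{95893342}{2327} \approx -41209.0$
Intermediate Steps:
$T = \frac{1}{2327}$ ($T = \frac{1}{27 \cdot 28 + 1571} = \frac{1}{756 + 1571} = \frac{1}{2327} \approx 0.00042974$)
$T - y{\left(203 \right)} = \frac{1}{2327} - 203^{2} = \frac{1}{2327} - 41209 = - \frac{95893342}{2327}$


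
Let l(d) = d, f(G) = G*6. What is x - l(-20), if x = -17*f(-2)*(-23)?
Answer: -4672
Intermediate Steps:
f(G) = 6*G
x = -4692 (x = -102*(-2)*(-23) = -17*(-12)*(-23) = 204*(-23) = -4692)
x - l(-20) = -4692 - 1*(-20) = -4692 + 20 = -4672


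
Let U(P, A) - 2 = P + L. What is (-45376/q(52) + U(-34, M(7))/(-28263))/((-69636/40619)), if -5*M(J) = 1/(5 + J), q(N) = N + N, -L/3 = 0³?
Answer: 1627880757770/6396397371 ≈ 254.50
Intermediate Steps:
L = 0 (L = -3*0³ = -3*0 = 0)
q(N) = 2*N
M(J) = -1/(5*(5 + J))
U(P, A) = 2 + P (U(P, A) = 2 + (P + 0) = 2 + P)
(-45376/q(52) + U(-34, M(7))/(-28263))/((-69636/40619)) = (-45376/(2*52) + (2 - 34)/(-28263))/((-69636/40619)) = (-45376/104 - 32*(-1/28263))/((-69636*1/40619)) = (-45376*1/104 + 32/28263)/(-69636/40619) = (-5672/13 + 32/28263)*(-40619/69636) = -160307320/367419*(-40619/69636) = 1627880757770/6396397371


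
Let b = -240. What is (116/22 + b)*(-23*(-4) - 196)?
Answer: 268528/11 ≈ 24412.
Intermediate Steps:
(116/22 + b)*(-23*(-4) - 196) = (116/22 - 240)*(-23*(-4) - 196) = (116*(1/22) - 240)*(92 - 196) = (58/11 - 240)*(-104) = -2582/11*(-104) = 268528/11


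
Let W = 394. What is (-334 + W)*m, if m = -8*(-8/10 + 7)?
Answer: -2976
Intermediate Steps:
m = -248/5 (m = -8*(-8*1/10 + 7) = -8*(-4/5 + 7) = -8*31/5 = -248/5 ≈ -49.600)
(-334 + W)*m = (-334 + 394)*(-248/5) = 60*(-248/5) = -2976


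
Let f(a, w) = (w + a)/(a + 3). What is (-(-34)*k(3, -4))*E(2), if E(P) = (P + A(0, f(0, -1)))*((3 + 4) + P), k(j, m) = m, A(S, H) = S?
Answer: -2448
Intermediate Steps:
f(a, w) = (a + w)/(3 + a)
E(P) = P*(7 + P) (E(P) = (P + 0)*((3 + 4) + P) = P*(7 + P))
(-(-34)*k(3, -4))*E(2) = (-(-34)*(-4))*(2*(7 + 2)) = (-34*4)*(2*9) = -136*18 = -2448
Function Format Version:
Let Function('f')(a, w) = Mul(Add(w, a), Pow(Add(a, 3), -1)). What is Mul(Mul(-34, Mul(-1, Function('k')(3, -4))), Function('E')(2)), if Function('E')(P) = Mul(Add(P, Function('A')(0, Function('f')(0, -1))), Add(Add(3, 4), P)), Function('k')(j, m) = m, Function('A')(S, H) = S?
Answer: -2448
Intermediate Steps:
Function('f')(a, w) = Mul(Pow(Add(3, a), -1), Add(a, w)) (Function('f')(a, w) = Mul(Add(a, w), Pow(Add(3, a), -1)) = Mul(Pow(Add(3, a), -1), Add(a, w)))
Function('E')(P) = Mul(P, Add(7, P)) (Function('E')(P) = Mul(Add(P, 0), Add(Add(3, 4), P)) = Mul(P, Add(7, P)))
Mul(Mul(-34, Mul(-1, Function('k')(3, -4))), Function('E')(2)) = Mul(Mul(-34, Mul(-1, -4)), Mul(2, Add(7, 2))) = Mul(Mul(-34, 4), Mul(2, 9)) = Mul(-136, 18) = -2448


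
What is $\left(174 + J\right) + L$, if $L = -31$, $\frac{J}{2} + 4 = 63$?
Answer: $261$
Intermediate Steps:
$J = 118$ ($J = -8 + 2 \cdot 63 = -8 + 126 = 118$)
$\left(174 + J\right) + L = \left(174 + 118\right) - 31 = 292 - 31 = 261$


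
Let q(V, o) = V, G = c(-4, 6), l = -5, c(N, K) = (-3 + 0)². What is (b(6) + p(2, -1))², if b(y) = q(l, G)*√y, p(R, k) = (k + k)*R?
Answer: 166 + 40*√6 ≈ 263.98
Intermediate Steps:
c(N, K) = 9 (c(N, K) = (-3)² = 9)
p(R, k) = 2*R*k (p(R, k) = (2*k)*R = 2*R*k)
G = 9
b(y) = -5*√y
(b(6) + p(2, -1))² = (-5*√6 + 2*2*(-1))² = (-5*√6 - 4)² = (-4 - 5*√6)²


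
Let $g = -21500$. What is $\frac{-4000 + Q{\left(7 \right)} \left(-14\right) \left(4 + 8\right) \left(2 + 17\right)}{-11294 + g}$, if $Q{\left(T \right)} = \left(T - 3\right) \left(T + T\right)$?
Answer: $\frac{91376}{16397} \approx 5.5727$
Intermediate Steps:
$Q{\left(T \right)} = 2 T \left(-3 + T\right)$ ($Q{\left(T \right)} = \left(-3 + T\right) 2 T = 2 T \left(-3 + T\right)$)
$\frac{-4000 + Q{\left(7 \right)} \left(-14\right) \left(4 + 8\right) \left(2 + 17\right)}{-11294 + g} = \frac{-4000 + 2 \cdot 7 \left(-3 + 7\right) \left(-14\right) \left(4 + 8\right) \left(2 + 17\right)}{-11294 - 21500} = \frac{-4000 + 2 \cdot 7 \cdot 4 \left(-14\right) 12 \cdot 19}{-32794} = \left(-4000 + 56 \left(-14\right) 228\right) \left(- \frac{1}{32794}\right) = \left(-4000 - 178752\right) \left(- \frac{1}{32794}\right) = \left(-182752\right) \left(- \frac{1}{32794}\right) = \frac{91376}{16397}$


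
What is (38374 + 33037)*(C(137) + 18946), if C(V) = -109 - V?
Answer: 1335385700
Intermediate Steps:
(38374 + 33037)*(C(137) + 18946) = (38374 + 33037)*((-109 - 1*137) + 18946) = 71411*((-109 - 137) + 18946) = 71411*(-246 + 18946) = 71411*18700 = 1335385700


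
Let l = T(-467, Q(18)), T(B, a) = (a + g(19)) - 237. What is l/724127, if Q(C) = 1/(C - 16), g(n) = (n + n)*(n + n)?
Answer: 2415/1448254 ≈ 0.0016675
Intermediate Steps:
g(n) = 4*n² (g(n) = (2*n)*(2*n) = 4*n²)
Q(C) = 1/(-16 + C)
T(B, a) = 1207 + a (T(B, a) = (a + 4*19²) - 237 = (a + 4*361) - 237 = (a + 1444) - 237 = (1444 + a) - 237 = 1207 + a)
l = 2415/2 (l = 1207 + 1/(-16 + 18) = 1207 + 1/2 = 1207 + ½ = 2415/2 ≈ 1207.5)
l/724127 = (2415/2)/724127 = (2415/2)*(1/724127) = 2415/1448254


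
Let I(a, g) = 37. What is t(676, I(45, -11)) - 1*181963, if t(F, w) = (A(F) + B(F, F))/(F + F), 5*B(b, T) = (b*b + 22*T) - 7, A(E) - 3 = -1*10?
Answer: -614799037/3380 ≈ -1.8189e+5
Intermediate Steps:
A(E) = -7 (A(E) = 3 - 1*10 = 3 - 10 = -7)
B(b, T) = -7/5 + b²/5 + 22*T/5 (B(b, T) = ((b*b + 22*T) - 7)/5 = ((b² + 22*T) - 7)/5 = (-7 + b² + 22*T)/5 = -7/5 + b²/5 + 22*T/5)
t(F, w) = (-42/5 + F²/5 + 22*F/5)/(2*F) (t(F, w) = (-7 + (-7/5 + F²/5 + 22*F/5))/(F + F) = (-42/5 + F²/5 + 22*F/5)/((2*F)) = (-42/5 + F²/5 + 22*F/5)*(1/(2*F)) = (-42/5 + F²/5 + 22*F/5)/(2*F))
t(676, I(45, -11)) - 1*181963 = (⅒)*(-42 + 676² + 22*676)/676 - 1*181963 = (⅒)*(1/676)*(-42 + 456976 + 14872) - 181963 = (⅒)*(1/676)*471806 - 181963 = 235903/3380 - 181963 = -614799037/3380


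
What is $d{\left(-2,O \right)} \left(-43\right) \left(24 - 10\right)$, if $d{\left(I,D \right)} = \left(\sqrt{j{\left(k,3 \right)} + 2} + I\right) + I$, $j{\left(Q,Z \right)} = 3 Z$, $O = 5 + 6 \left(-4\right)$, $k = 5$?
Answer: $2408 - 602 \sqrt{11} \approx 411.39$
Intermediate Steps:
$O = -19$ ($O = 5 - 24 = -19$)
$d{\left(I,D \right)} = \sqrt{11} + 2 I$ ($d{\left(I,D \right)} = \left(\sqrt{3 \cdot 3 + 2} + I\right) + I = \left(\sqrt{9 + 2} + I\right) + I = \left(\sqrt{11} + I\right) + I = \left(I + \sqrt{11}\right) + I = \sqrt{11} + 2 I$)
$d{\left(-2,O \right)} \left(-43\right) \left(24 - 10\right) = \left(\sqrt{11} + 2 \left(-2\right)\right) \left(-43\right) \left(24 - 10\right) = \left(\sqrt{11} - 4\right) \left(-43\right) 14 = \left(-4 + \sqrt{11}\right) \left(-43\right) 14 = \left(172 - 43 \sqrt{11}\right) 14 = 2408 - 602 \sqrt{11}$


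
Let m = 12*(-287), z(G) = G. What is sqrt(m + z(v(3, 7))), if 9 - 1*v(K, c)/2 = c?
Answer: 4*I*sqrt(215) ≈ 58.651*I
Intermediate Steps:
v(K, c) = 18 - 2*c
m = -3444
sqrt(m + z(v(3, 7))) = sqrt(-3444 + (18 - 2*7)) = sqrt(-3444 + (18 - 14)) = sqrt(-3444 + 4) = sqrt(-3440) = 4*I*sqrt(215)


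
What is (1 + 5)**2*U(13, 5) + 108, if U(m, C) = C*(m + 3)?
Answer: 2988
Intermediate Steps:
U(m, C) = C*(3 + m)
(1 + 5)**2*U(13, 5) + 108 = (1 + 5)**2*(5*(3 + 13)) + 108 = 6**2*(5*16) + 108 = 36*80 + 108 = 2880 + 108 = 2988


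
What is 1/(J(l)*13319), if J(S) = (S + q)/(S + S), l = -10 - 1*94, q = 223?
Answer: -208/1584961 ≈ -0.00013123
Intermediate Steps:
l = -104 (l = -10 - 94 = -104)
J(S) = (223 + S)/(2*S) (J(S) = (S + 223)/(S + S) = (223 + S)/((2*S)) = (223 + S)*(1/(2*S)) = (223 + S)/(2*S))
1/(J(l)*13319) = 1/(((½)*(223 - 104)/(-104))*13319) = (1/13319)/((½)*(-1/104)*119) = (1/13319)/(-119/208) = -208/119*1/13319 = -208/1584961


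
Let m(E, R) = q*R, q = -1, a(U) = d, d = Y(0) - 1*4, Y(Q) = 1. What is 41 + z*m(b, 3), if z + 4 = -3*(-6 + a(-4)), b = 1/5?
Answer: -28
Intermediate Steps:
d = -3 (d = 1 - 1*4 = 1 - 4 = -3)
a(U) = -3
b = ⅕ ≈ 0.20000
z = 23 (z = -4 - 3*(-6 - 3) = -4 - 3*(-9) = -4 + 27 = 23)
m(E, R) = -R
41 + z*m(b, 3) = 41 + 23*(-1*3) = 41 + 23*(-3) = 41 - 69 = -28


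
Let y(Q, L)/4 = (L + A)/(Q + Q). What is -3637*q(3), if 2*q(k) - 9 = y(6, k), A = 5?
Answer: -127295/6 ≈ -21216.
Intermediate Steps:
y(Q, L) = 2*(5 + L)/Q (y(Q, L) = 4*((L + 5)/(Q + Q)) = 4*((5 + L)/((2*Q))) = 4*((5 + L)*(1/(2*Q))) = 4*((5 + L)/(2*Q)) = 2*(5 + L)/Q)
q(k) = 16/3 + k/6 (q(k) = 9/2 + (2*(5 + k)/6)/2 = 9/2 + (2*(⅙)*(5 + k))/2 = 9/2 + (5/3 + k/3)/2 = 9/2 + (⅚ + k/6) = 16/3 + k/6)
-3637*q(3) = -3637*(16/3 + (⅙)*3) = -3637*(16/3 + ½) = -3637*35/6 = -127295/6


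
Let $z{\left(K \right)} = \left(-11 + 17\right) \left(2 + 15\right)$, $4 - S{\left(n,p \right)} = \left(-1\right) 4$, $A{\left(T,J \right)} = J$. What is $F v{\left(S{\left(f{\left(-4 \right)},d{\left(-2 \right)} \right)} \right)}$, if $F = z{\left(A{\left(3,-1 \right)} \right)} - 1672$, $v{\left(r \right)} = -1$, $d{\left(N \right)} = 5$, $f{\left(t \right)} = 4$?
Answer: $1570$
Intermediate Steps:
$S{\left(n,p \right)} = 8$ ($S{\left(n,p \right)} = 4 - \left(-1\right) 4 = 4 - -4 = 4 + 4 = 8$)
$z{\left(K \right)} = 102$ ($z{\left(K \right)} = 6 \cdot 17 = 102$)
$F = -1570$ ($F = 102 - 1672 = -1570$)
$F v{\left(S{\left(f{\left(-4 \right)},d{\left(-2 \right)} \right)} \right)} = \left(-1570\right) \left(-1\right) = 1570$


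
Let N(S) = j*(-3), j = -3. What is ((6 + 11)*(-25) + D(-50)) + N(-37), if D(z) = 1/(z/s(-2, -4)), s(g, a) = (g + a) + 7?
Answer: -20801/50 ≈ -416.02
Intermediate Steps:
N(S) = 9 (N(S) = -3*(-3) = 9)
s(g, a) = 7 + a + g (s(g, a) = (a + g) + 7 = 7 + a + g)
D(z) = 1/z (D(z) = 1/(z/(7 - 4 - 2)) = 1/(z/1) = 1/(z*1) = 1/z)
((6 + 11)*(-25) + D(-50)) + N(-37) = ((6 + 11)*(-25) + 1/(-50)) + 9 = (17*(-25) - 1/50) + 9 = (-425 - 1/50) + 9 = -21251/50 + 9 = -20801/50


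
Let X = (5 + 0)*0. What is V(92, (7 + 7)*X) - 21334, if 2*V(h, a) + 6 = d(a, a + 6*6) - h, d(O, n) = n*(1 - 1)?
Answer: -21383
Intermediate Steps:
X = 0 (X = 5*0 = 0)
d(O, n) = 0 (d(O, n) = n*0 = 0)
V(h, a) = -3 - h/2 (V(h, a) = -3 + (0 - h)/2 = -3 + (-h)/2 = -3 - h/2)
V(92, (7 + 7)*X) - 21334 = (-3 - 1/2*92) - 21334 = (-3 - 46) - 21334 = -49 - 21334 = -21383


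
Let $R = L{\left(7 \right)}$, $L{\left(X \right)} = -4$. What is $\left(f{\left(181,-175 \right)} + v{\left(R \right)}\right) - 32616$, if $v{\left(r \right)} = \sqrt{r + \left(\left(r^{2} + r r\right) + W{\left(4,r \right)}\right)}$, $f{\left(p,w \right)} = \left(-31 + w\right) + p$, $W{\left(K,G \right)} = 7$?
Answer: $-32641 + \sqrt{35} \approx -32635.0$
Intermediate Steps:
$R = -4$
$f{\left(p,w \right)} = -31 + p + w$
$v{\left(r \right)} = \sqrt{7 + r + 2 r^{2}}$ ($v{\left(r \right)} = \sqrt{r + \left(\left(r^{2} + r r\right) + 7\right)} = \sqrt{r + \left(\left(r^{2} + r^{2}\right) + 7\right)} = \sqrt{r + \left(2 r^{2} + 7\right)} = \sqrt{r + \left(7 + 2 r^{2}\right)} = \sqrt{7 + r + 2 r^{2}}$)
$\left(f{\left(181,-175 \right)} + v{\left(R \right)}\right) - 32616 = \left(\left(-31 + 181 - 175\right) + \sqrt{7 - 4 + 2 \left(-4\right)^{2}}\right) - 32616 = \left(-25 + \sqrt{7 - 4 + 2 \cdot 16}\right) - 32616 = \left(-25 + \sqrt{7 - 4 + 32}\right) - 32616 = \left(-25 + \sqrt{35}\right) - 32616 = -32641 + \sqrt{35}$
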